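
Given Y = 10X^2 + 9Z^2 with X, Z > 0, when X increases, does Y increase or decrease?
Y increases

Taking the partial derivative:
∂Y/∂X = 20X

∂Y/∂X = 20X > 0 (assuming positive values)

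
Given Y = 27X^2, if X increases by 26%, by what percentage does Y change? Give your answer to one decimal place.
58.8%

For Y = 27X^2:
If X → X(1 + 0.26)
Then Y → Y · (1 + 0.26)^2
     = Y · 1.5876

Percentage change = ((1 + 0.26)^2 − 1) × 100% ≈ 58.8%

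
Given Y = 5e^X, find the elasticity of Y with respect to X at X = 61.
Elasticity = 61

Elasticity = (dY/dX) · (X/Y)

dY/dX = 5·e^X
At X = 61: dY/dX = 5·e^61, Y = 5·e^61

Elasticity = (5·e^61) · (61 / (5·e^61)) = 61

Interpretation: for a small percentage change in X, the percentage change in Y is approximately 61.00 times as large.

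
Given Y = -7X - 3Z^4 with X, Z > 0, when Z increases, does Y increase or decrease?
Y decreases

Taking the partial derivative:
∂Y/∂Z = -12Z^3

∂Y/∂Z = -12Z^3 < 0 (assuming positive values)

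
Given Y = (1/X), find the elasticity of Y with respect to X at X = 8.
Elasticity = -1

Elasticity = (dY/dX) · (X/Y)

dY/dX = -1/X²
At X = 8: dY/dX = -1/64, Y = 1/8

Elasticity = (-1/64) · (8 / (1/8)) = -1

Interpretation: for a small percentage change in X, the percentage change in Y is approximately -1.00 times as large.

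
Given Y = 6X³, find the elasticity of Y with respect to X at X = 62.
Elasticity = 3

Elasticity = (dY/dX) · (X/Y)

dY/dX = 18·X²
At X = 62: dY/dX = 69192, Y = 1429968

Elasticity = 69192 · (62 / 1429968) = 3

Interpretation: for a small percentage change in X, the percentage change in Y is approximately 3.00 times as large.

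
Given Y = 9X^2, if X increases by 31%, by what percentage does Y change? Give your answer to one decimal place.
71.6%

For Y = 9X^2:
If X → X(1 + 0.31)
Then Y → Y · (1 + 0.31)^2
     = Y · 1.7161

Percentage change = ((1 + 0.31)^2 − 1) × 100% ≈ 71.6%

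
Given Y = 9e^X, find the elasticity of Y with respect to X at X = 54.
Elasticity = 54

Elasticity = (dY/dX) · (X/Y)

dY/dX = 9·e^X
At X = 54: dY/dX = 9·e^54, Y = 9·e^54

Elasticity = (9·e^54) · (54 / (9·e^54)) = 54

Interpretation: for a small percentage change in X, the percentage change in Y is approximately 54.00 times as large.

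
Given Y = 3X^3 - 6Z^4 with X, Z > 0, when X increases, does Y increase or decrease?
Y increases

Taking the partial derivative:
∂Y/∂X = 9X^2

∂Y/∂X = 9X^2 > 0 (assuming positive values)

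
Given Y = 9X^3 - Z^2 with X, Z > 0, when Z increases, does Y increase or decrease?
Y decreases

Taking the partial derivative:
∂Y/∂Z = -2Z

∂Y/∂Z = -2Z < 0 (assuming positive values)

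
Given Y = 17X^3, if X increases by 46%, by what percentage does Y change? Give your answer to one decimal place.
211.2%

For Y = 17X^3:
If X → X(1 + 0.46)
Then Y → Y · (1 + 0.46)^3
     ≈ Y · 3.1121

Percentage change = ((1 + 0.46)^3 − 1) × 100% ≈ 211.2%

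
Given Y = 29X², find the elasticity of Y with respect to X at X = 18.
Elasticity = 2

Elasticity = (dY/dX) · (X/Y)

dY/dX = 58·X
At X = 18: dY/dX = 1044, Y = 9396

Elasticity = 1044 · (18 / 9396) = 2

Interpretation: for a small percentage change in X, the percentage change in Y is approximately 2.00 times as large.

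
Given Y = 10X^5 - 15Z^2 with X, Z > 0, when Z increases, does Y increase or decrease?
Y decreases

Taking the partial derivative:
∂Y/∂Z = -30Z

∂Y/∂Z = -30Z < 0 (assuming positive values)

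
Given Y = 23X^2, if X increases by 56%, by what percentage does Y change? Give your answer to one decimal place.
143.4%

For Y = 23X^2:
If X → X(1 + 0.56)
Then Y → Y · (1 + 0.56)^2
     = Y · 2.4336

Percentage change = ((1 + 0.56)^2 − 1) × 100% ≈ 143.4%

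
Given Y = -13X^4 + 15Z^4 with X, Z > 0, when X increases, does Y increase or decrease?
Y decreases

Taking the partial derivative:
∂Y/∂X = -52X^3

∂Y/∂X = -52X^3 < 0 (assuming positive values)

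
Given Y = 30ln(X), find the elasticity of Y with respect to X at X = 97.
Elasticity = 1/ln(97) ≈ 0.2186

Elasticity = (dY/dX) · (X/Y)

dY/dX = 30/X
At X = 97: dY/dX = 30/97, Y = 30·ln(97)

Elasticity = (30/97) · (97 / (30·ln(97))) = 1/ln(97) ≈ 0.2186

Interpretation: for a small percentage change in X, the percentage change in Y is approximately 0.22 times as large.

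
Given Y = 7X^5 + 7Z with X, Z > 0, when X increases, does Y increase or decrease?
Y increases

Taking the partial derivative:
∂Y/∂X = 35X^4

∂Y/∂X = 35X^4 > 0 (assuming positive values)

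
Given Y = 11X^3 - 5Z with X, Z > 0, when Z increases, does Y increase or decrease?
Y decreases

Taking the partial derivative:
∂Y/∂Z = -5

∂Y/∂Z = -5 < 0 (assuming positive values)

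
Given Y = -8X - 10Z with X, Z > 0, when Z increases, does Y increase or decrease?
Y decreases

Taking the partial derivative:
∂Y/∂Z = -10

∂Y/∂Z = -10 < 0 (assuming positive values)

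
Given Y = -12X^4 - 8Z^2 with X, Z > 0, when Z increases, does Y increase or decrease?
Y decreases

Taking the partial derivative:
∂Y/∂Z = -16Z

∂Y/∂Z = -16Z < 0 (assuming positive values)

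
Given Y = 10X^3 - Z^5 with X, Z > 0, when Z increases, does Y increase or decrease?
Y decreases

Taking the partial derivative:
∂Y/∂Z = -5Z^4

∂Y/∂Z = -5Z^4 < 0 (assuming positive values)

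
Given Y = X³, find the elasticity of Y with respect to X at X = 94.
Elasticity = 3

Elasticity = (dY/dX) · (X/Y)

dY/dX = 3·X²
At X = 94: dY/dX = 26508, Y = 830584

Elasticity = 26508 · (94 / 830584) = 3

Interpretation: for a small percentage change in X, the percentage change in Y is approximately 3.00 times as large.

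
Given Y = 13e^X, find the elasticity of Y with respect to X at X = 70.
Elasticity = 70

Elasticity = (dY/dX) · (X/Y)

dY/dX = 13·e^X
At X = 70: dY/dX = 13·e^70, Y = 13·e^70

Elasticity = (13·e^70) · (70 / (13·e^70)) = 70

Interpretation: for a small percentage change in X, the percentage change in Y is approximately 70.00 times as large.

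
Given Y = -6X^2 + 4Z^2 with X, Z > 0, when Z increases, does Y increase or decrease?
Y increases

Taking the partial derivative:
∂Y/∂Z = 8Z

∂Y/∂Z = 8Z > 0 (assuming positive values)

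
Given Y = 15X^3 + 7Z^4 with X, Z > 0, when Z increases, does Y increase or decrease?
Y increases

Taking the partial derivative:
∂Y/∂Z = 28Z^3

∂Y/∂Z = 28Z^3 > 0 (assuming positive values)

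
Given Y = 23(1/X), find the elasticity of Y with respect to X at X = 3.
Elasticity = -1

Elasticity = (dY/dX) · (X/Y)

dY/dX = -23/X²
At X = 3: dY/dX = -23/9, Y = 23/3

Elasticity = (-23/9) · (3 / (23/3)) = -1

Interpretation: for a small percentage change in X, the percentage change in Y is approximately -1.00 times as large.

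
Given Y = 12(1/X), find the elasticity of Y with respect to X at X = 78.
Elasticity = -1

Elasticity = (dY/dX) · (X/Y)

dY/dX = -12/X²
At X = 78: dY/dX = -1/507, Y = 2/13

Elasticity = (-1/507) · (78 / (2/13)) = -1

Interpretation: for a small percentage change in X, the percentage change in Y is approximately -1.00 times as large.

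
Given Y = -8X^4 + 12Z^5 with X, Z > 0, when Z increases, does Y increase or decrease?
Y increases

Taking the partial derivative:
∂Y/∂Z = 60Z^4

∂Y/∂Z = 60Z^4 > 0 (assuming positive values)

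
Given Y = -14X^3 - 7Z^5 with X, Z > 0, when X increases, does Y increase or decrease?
Y decreases

Taking the partial derivative:
∂Y/∂X = -42X^2

∂Y/∂X = -42X^2 < 0 (assuming positive values)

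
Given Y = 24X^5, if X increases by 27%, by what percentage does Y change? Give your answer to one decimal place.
230.4%

For Y = 24X^5:
If X → X(1 + 0.27)
Then Y → Y · (1 + 0.27)^5
     ≈ Y · 3.3038

Percentage change = ((1 + 0.27)^5 − 1) × 100% ≈ 230.4%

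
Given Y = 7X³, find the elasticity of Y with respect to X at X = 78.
Elasticity = 3

Elasticity = (dY/dX) · (X/Y)

dY/dX = 21·X²
At X = 78: dY/dX = 127764, Y = 3321864

Elasticity = 127764 · (78 / 3321864) = 3

Interpretation: for a small percentage change in X, the percentage change in Y is approximately 3.00 times as large.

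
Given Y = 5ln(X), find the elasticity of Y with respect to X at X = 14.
Elasticity = 1/ln(14) ≈ 0.3789

Elasticity = (dY/dX) · (X/Y)

dY/dX = 5/X
At X = 14: dY/dX = 5/14, Y = 5·ln(14)

Elasticity = (5/14) · (14 / (5·ln(14))) = 1/ln(14) ≈ 0.3789

Interpretation: for a small percentage change in X, the percentage change in Y is approximately 0.38 times as large.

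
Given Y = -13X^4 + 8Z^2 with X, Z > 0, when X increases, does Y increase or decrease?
Y decreases

Taking the partial derivative:
∂Y/∂X = -52X^3

∂Y/∂X = -52X^3 < 0 (assuming positive values)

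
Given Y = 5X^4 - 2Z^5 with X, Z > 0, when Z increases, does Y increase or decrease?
Y decreases

Taking the partial derivative:
∂Y/∂Z = -10Z^4

∂Y/∂Z = -10Z^4 < 0 (assuming positive values)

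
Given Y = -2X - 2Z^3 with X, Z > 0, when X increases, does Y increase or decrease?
Y decreases

Taking the partial derivative:
∂Y/∂X = -2

∂Y/∂X = -2 < 0 (assuming positive values)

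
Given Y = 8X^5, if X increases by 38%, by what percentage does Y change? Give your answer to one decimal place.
400.5%

For Y = 8X^5:
If X → X(1 + 0.38)
Then Y → Y · (1 + 0.38)^5
     ≈ Y · 5.0049

Percentage change = ((1 + 0.38)^5 − 1) × 100% ≈ 400.5%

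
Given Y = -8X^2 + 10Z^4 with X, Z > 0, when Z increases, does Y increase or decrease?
Y increases

Taking the partial derivative:
∂Y/∂Z = 40Z^3

∂Y/∂Z = 40Z^3 > 0 (assuming positive values)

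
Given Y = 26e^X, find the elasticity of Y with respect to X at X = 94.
Elasticity = 94

Elasticity = (dY/dX) · (X/Y)

dY/dX = 26·e^X
At X = 94: dY/dX = 26·e^94, Y = 26·e^94

Elasticity = (26·e^94) · (94 / (26·e^94)) = 94

Interpretation: for a small percentage change in X, the percentage change in Y is approximately 94.00 times as large.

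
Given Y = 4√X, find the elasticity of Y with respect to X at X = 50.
Elasticity = 1/2

Elasticity = (dY/dX) · (X/Y)

dY/dX = 2/√X
At X = 50: dY/dX = √2/5, Y = 20·√2

Elasticity = (√2/5) · (50 / (20·√2)) = 1/2

Interpretation: for a small percentage change in X, the percentage change in Y is approximately 0.50 times as large.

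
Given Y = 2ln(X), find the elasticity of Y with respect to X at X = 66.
Elasticity = 1/ln(66) ≈ 0.2387

Elasticity = (dY/dX) · (X/Y)

dY/dX = 2/X
At X = 66: dY/dX = 1/33, Y = 2·ln(66)

Elasticity = (1/33) · (66 / (2·ln(66))) = 1/ln(66) ≈ 0.2387

Interpretation: for a small percentage change in X, the percentage change in Y is approximately 0.24 times as large.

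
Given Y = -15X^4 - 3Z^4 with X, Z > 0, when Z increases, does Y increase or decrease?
Y decreases

Taking the partial derivative:
∂Y/∂Z = -12Z^3

∂Y/∂Z = -12Z^3 < 0 (assuming positive values)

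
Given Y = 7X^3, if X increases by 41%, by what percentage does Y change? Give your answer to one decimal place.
180.3%

For Y = 7X^3:
If X → X(1 + 0.41)
Then Y → Y · (1 + 0.41)^3
     ≈ Y · 2.8032

Percentage change = ((1 + 0.41)^3 − 1) × 100% ≈ 180.3%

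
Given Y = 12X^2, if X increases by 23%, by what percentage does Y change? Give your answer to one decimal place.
51.3%

For Y = 12X^2:
If X → X(1 + 0.23)
Then Y → Y · (1 + 0.23)^2
     = Y · 1.5129

Percentage change = ((1 + 0.23)^2 − 1) × 100% ≈ 51.3%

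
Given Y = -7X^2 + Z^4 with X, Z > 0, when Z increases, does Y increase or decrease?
Y increases

Taking the partial derivative:
∂Y/∂Z = 4Z^3

∂Y/∂Z = 4Z^3 > 0 (assuming positive values)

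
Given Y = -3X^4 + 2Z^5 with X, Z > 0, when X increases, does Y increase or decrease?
Y decreases

Taking the partial derivative:
∂Y/∂X = -12X^3

∂Y/∂X = -12X^3 < 0 (assuming positive values)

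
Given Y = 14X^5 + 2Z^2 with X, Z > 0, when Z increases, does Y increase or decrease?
Y increases

Taking the partial derivative:
∂Y/∂Z = 4Z

∂Y/∂Z = 4Z > 0 (assuming positive values)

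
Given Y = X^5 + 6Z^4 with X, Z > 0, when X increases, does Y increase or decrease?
Y increases

Taking the partial derivative:
∂Y/∂X = 5X^4

∂Y/∂X = 5X^4 > 0 (assuming positive values)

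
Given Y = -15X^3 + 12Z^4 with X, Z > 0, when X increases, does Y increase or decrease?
Y decreases

Taking the partial derivative:
∂Y/∂X = -45X^2

∂Y/∂X = -45X^2 < 0 (assuming positive values)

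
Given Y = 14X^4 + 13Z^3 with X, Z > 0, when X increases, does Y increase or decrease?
Y increases

Taking the partial derivative:
∂Y/∂X = 56X^3

∂Y/∂X = 56X^3 > 0 (assuming positive values)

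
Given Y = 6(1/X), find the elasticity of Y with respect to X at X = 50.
Elasticity = -1

Elasticity = (dY/dX) · (X/Y)

dY/dX = -6/X²
At X = 50: dY/dX = -3/1250, Y = 3/25

Elasticity = (-3/1250) · (50 / (3/25)) = -1

Interpretation: for a small percentage change in X, the percentage change in Y is approximately -1.00 times as large.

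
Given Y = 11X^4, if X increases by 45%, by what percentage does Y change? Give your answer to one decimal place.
342.1%

For Y = 11X^4:
If X → X(1 + 0.45)
Then Y → Y · (1 + 0.45)^4
     ≈ Y · 4.4205

Percentage change = ((1 + 0.45)^4 − 1) × 100% ≈ 342.1%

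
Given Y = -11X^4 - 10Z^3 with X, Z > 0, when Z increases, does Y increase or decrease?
Y decreases

Taking the partial derivative:
∂Y/∂Z = -30Z^2

∂Y/∂Z = -30Z^2 < 0 (assuming positive values)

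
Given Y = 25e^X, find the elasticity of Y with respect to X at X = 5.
Elasticity = 5

Elasticity = (dY/dX) · (X/Y)

dY/dX = 25·e^X
At X = 5: dY/dX = 25·e^5, Y = 25·e^5

Elasticity = (25·e^5) · (5 / (25·e^5)) = 5

Interpretation: for a small percentage change in X, the percentage change in Y is approximately 5.00 times as large.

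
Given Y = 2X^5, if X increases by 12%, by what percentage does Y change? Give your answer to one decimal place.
76.2%

For Y = 2X^5:
If X → X(1 + 0.12)
Then Y → Y · (1 + 0.12)^5
     ≈ Y · 1.7623

Percentage change = ((1 + 0.12)^5 − 1) × 100% ≈ 76.2%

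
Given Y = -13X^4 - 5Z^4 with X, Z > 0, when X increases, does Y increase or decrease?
Y decreases

Taking the partial derivative:
∂Y/∂X = -52X^3

∂Y/∂X = -52X^3 < 0 (assuming positive values)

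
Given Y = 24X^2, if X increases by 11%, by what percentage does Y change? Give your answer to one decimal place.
23.2%

For Y = 24X^2:
If X → X(1 + 0.11)
Then Y → Y · (1 + 0.11)^2
     = Y · 1.2321

Percentage change = ((1 + 0.11)^2 − 1) × 100% ≈ 23.2%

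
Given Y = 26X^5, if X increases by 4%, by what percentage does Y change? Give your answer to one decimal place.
21.7%

For Y = 26X^5:
If X → X(1 + 0.04)
Then Y → Y · (1 + 0.04)^5
     ≈ Y · 1.2167

Percentage change = ((1 + 0.04)^5 − 1) × 100% ≈ 21.7%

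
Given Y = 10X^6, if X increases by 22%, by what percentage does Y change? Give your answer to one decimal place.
229.7%

For Y = 10X^6:
If X → X(1 + 0.22)
Then Y → Y · (1 + 0.22)^6
     ≈ Y · 3.2973

Percentage change = ((1 + 0.22)^6 − 1) × 100% ≈ 229.7%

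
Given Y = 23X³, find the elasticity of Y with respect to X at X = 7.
Elasticity = 3

Elasticity = (dY/dX) · (X/Y)

dY/dX = 69·X²
At X = 7: dY/dX = 3381, Y = 7889

Elasticity = 3381 · (7 / 7889) = 3

Interpretation: for a small percentage change in X, the percentage change in Y is approximately 3.00 times as large.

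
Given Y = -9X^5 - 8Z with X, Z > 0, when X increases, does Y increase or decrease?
Y decreases

Taking the partial derivative:
∂Y/∂X = -45X^4

∂Y/∂X = -45X^4 < 0 (assuming positive values)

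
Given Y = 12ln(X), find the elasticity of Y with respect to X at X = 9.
Elasticity = 1/ln(9) ≈ 0.4551

Elasticity = (dY/dX) · (X/Y)

dY/dX = 12/X
At X = 9: dY/dX = 4/3, Y = 12·ln(9)

Elasticity = (4/3) · (9 / (12·ln(9))) = 1/ln(9) ≈ 0.4551

Interpretation: for a small percentage change in X, the percentage change in Y is approximately 0.46 times as large.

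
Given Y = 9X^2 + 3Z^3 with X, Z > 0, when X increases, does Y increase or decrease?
Y increases

Taking the partial derivative:
∂Y/∂X = 18X

∂Y/∂X = 18X > 0 (assuming positive values)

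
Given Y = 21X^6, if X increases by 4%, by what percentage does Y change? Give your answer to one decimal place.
26.5%

For Y = 21X^6:
If X → X(1 + 0.04)
Then Y → Y · (1 + 0.04)^6
     ≈ Y · 1.2653

Percentage change = ((1 + 0.04)^6 − 1) × 100% ≈ 26.5%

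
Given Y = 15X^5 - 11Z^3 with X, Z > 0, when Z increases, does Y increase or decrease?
Y decreases

Taking the partial derivative:
∂Y/∂Z = -33Z^2

∂Y/∂Z = -33Z^2 < 0 (assuming positive values)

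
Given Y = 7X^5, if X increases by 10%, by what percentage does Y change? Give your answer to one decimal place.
61.1%

For Y = 7X^5:
If X → X(1 + 0.1)
Then Y → Y · (1 + 0.1)^5
     ≈ Y · 1.6105

Percentage change = ((1 + 0.1)^5 − 1) × 100% ≈ 61.1%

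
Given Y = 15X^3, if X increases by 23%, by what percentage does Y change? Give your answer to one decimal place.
86.1%

For Y = 15X^3:
If X → X(1 + 0.23)
Then Y → Y · (1 + 0.23)^3
     ≈ Y · 1.8609

Percentage change = ((1 + 0.23)^3 − 1) × 100% ≈ 86.1%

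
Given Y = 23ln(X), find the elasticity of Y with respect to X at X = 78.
Elasticity = 1/ln(78) ≈ 0.2295

Elasticity = (dY/dX) · (X/Y)

dY/dX = 23/X
At X = 78: dY/dX = 23/78, Y = 23·ln(78)

Elasticity = (23/78) · (78 / (23·ln(78))) = 1/ln(78) ≈ 0.2295

Interpretation: for a small percentage change in X, the percentage change in Y is approximately 0.23 times as large.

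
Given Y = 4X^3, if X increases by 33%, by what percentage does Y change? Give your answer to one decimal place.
135.3%

For Y = 4X^3:
If X → X(1 + 0.33)
Then Y → Y · (1 + 0.33)^3
     ≈ Y · 2.3526

Percentage change = ((1 + 0.33)^3 − 1) × 100% ≈ 135.3%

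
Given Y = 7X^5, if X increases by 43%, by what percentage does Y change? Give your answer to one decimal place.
498.0%

For Y = 7X^5:
If X → X(1 + 0.43)
Then Y → Y · (1 + 0.43)^5
     ≈ Y · 5.9797

Percentage change = ((1 + 0.43)^5 − 1) × 100% ≈ 498.0%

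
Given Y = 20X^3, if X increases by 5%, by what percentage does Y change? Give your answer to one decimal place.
15.8%

For Y = 20X^3:
If X → X(1 + 0.05)
Then Y → Y · (1 + 0.05)^3
     ≈ Y · 1.1576

Percentage change = ((1 + 0.05)^3 − 1) × 100% ≈ 15.8%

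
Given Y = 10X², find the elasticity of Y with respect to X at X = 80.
Elasticity = 2

Elasticity = (dY/dX) · (X/Y)

dY/dX = 20·X
At X = 80: dY/dX = 1600, Y = 64000

Elasticity = 1600 · (80 / 64000) = 2

Interpretation: for a small percentage change in X, the percentage change in Y is approximately 2.00 times as large.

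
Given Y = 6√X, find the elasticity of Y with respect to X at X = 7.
Elasticity = 1/2

Elasticity = (dY/dX) · (X/Y)

dY/dX = 3/√X
At X = 7: dY/dX = 3·√7/7, Y = 6·√7

Elasticity = (3·√7/7) · (7 / (6·√7)) = 1/2

Interpretation: for a small percentage change in X, the percentage change in Y is approximately 0.50 times as large.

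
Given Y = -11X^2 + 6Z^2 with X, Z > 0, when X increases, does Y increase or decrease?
Y decreases

Taking the partial derivative:
∂Y/∂X = -22X

∂Y/∂X = -22X < 0 (assuming positive values)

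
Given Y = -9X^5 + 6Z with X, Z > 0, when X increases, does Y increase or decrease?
Y decreases

Taking the partial derivative:
∂Y/∂X = -45X^4

∂Y/∂X = -45X^4 < 0 (assuming positive values)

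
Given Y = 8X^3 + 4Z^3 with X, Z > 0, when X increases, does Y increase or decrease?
Y increases

Taking the partial derivative:
∂Y/∂X = 24X^2

∂Y/∂X = 24X^2 > 0 (assuming positive values)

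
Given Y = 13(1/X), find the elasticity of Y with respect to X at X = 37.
Elasticity = -1

Elasticity = (dY/dX) · (X/Y)

dY/dX = -13/X²
At X = 37: dY/dX = -13/1369, Y = 13/37

Elasticity = (-13/1369) · (37 / (13/37)) = -1

Interpretation: for a small percentage change in X, the percentage change in Y is approximately -1.00 times as large.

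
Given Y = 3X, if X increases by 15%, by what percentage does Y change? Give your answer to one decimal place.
15.0%

For Y = 3X:
If X → X(1 + 0.15)
Then Y → Y · (1 + 0.15)^1
     = Y · 1.1500

Percentage change = ((1 + 0.15)^1 − 1) × 100% = 15.0%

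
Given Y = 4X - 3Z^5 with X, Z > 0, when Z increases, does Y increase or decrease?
Y decreases

Taking the partial derivative:
∂Y/∂Z = -15Z^4

∂Y/∂Z = -15Z^4 < 0 (assuming positive values)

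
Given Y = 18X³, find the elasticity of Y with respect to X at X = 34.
Elasticity = 3

Elasticity = (dY/dX) · (X/Y)

dY/dX = 54·X²
At X = 34: dY/dX = 62424, Y = 707472

Elasticity = 62424 · (34 / 707472) = 3

Interpretation: for a small percentage change in X, the percentage change in Y is approximately 3.00 times as large.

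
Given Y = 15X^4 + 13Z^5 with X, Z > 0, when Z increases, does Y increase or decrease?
Y increases

Taking the partial derivative:
∂Y/∂Z = 65Z^4

∂Y/∂Z = 65Z^4 > 0 (assuming positive values)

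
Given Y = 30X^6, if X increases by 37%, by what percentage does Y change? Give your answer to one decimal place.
561.2%

For Y = 30X^6:
If X → X(1 + 0.37)
Then Y → Y · (1 + 0.37)^6
     ≈ Y · 6.6119

Percentage change = ((1 + 0.37)^6 − 1) × 100% ≈ 561.2%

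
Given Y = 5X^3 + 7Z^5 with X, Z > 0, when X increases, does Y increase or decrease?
Y increases

Taking the partial derivative:
∂Y/∂X = 15X^2

∂Y/∂X = 15X^2 > 0 (assuming positive values)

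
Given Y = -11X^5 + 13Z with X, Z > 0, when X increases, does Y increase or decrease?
Y decreases

Taking the partial derivative:
∂Y/∂X = -55X^4

∂Y/∂X = -55X^4 < 0 (assuming positive values)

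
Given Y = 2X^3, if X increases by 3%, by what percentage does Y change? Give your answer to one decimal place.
9.3%

For Y = 2X^3:
If X → X(1 + 0.03)
Then Y → Y · (1 + 0.03)^3
     ≈ Y · 1.0927

Percentage change = ((1 + 0.03)^3 − 1) × 100% ≈ 9.3%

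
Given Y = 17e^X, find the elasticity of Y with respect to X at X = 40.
Elasticity = 40

Elasticity = (dY/dX) · (X/Y)

dY/dX = 17·e^X
At X = 40: dY/dX = 17·e^40, Y = 17·e^40

Elasticity = (17·e^40) · (40 / (17·e^40)) = 40

Interpretation: for a small percentage change in X, the percentage change in Y is approximately 40.00 times as large.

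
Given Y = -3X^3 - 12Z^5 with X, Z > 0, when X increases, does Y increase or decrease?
Y decreases

Taking the partial derivative:
∂Y/∂X = -9X^2

∂Y/∂X = -9X^2 < 0 (assuming positive values)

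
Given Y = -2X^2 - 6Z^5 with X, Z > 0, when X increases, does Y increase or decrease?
Y decreases

Taking the partial derivative:
∂Y/∂X = -4X

∂Y/∂X = -4X < 0 (assuming positive values)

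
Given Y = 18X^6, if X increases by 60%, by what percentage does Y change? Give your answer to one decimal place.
1577.7%

For Y = 18X^6:
If X → X(1 + 0.6)
Then Y → Y · (1 + 0.6)^6
     ≈ Y · 16.7772

Percentage change = ((1 + 0.6)^6 − 1) × 100% ≈ 1577.7%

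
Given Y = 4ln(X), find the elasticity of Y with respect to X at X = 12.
Elasticity = 1/ln(12) ≈ 0.4024

Elasticity = (dY/dX) · (X/Y)

dY/dX = 4/X
At X = 12: dY/dX = 1/3, Y = 4·ln(12)

Elasticity = (1/3) · (12 / (4·ln(12))) = 1/ln(12) ≈ 0.4024

Interpretation: for a small percentage change in X, the percentage change in Y is approximately 0.40 times as large.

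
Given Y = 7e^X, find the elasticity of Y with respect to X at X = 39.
Elasticity = 39

Elasticity = (dY/dX) · (X/Y)

dY/dX = 7·e^X
At X = 39: dY/dX = 7·e^39, Y = 7·e^39

Elasticity = (7·e^39) · (39 / (7·e^39)) = 39

Interpretation: for a small percentage change in X, the percentage change in Y is approximately 39.00 times as large.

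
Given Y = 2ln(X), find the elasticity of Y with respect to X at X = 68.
Elasticity = 1/ln(68) ≈ 0.2370

Elasticity = (dY/dX) · (X/Y)

dY/dX = 2/X
At X = 68: dY/dX = 1/34, Y = 2·ln(68)

Elasticity = (1/34) · (68 / (2·ln(68))) = 1/ln(68) ≈ 0.2370

Interpretation: for a small percentage change in X, the percentage change in Y is approximately 0.24 times as large.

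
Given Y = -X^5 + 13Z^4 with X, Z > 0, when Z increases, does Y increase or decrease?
Y increases

Taking the partial derivative:
∂Y/∂Z = 52Z^3

∂Y/∂Z = 52Z^3 > 0 (assuming positive values)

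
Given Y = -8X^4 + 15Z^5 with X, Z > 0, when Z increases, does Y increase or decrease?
Y increases

Taking the partial derivative:
∂Y/∂Z = 75Z^4

∂Y/∂Z = 75Z^4 > 0 (assuming positive values)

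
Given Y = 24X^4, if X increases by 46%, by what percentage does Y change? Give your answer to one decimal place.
354.4%

For Y = 24X^4:
If X → X(1 + 0.46)
Then Y → Y · (1 + 0.46)^4
     ≈ Y · 4.5437

Percentage change = ((1 + 0.46)^4 − 1) × 100% ≈ 354.4%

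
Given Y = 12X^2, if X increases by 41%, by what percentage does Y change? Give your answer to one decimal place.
98.8%

For Y = 12X^2:
If X → X(1 + 0.41)
Then Y → Y · (1 + 0.41)^2
     = Y · 1.9881

Percentage change = ((1 + 0.41)^2 − 1) × 100% ≈ 98.8%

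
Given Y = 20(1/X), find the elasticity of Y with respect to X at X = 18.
Elasticity = -1

Elasticity = (dY/dX) · (X/Y)

dY/dX = -20/X²
At X = 18: dY/dX = -5/81, Y = 10/9

Elasticity = (-5/81) · (18 / (10/9)) = -1

Interpretation: for a small percentage change in X, the percentage change in Y is approximately -1.00 times as large.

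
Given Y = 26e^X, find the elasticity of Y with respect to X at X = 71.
Elasticity = 71

Elasticity = (dY/dX) · (X/Y)

dY/dX = 26·e^X
At X = 71: dY/dX = 26·e^71, Y = 26·e^71

Elasticity = (26·e^71) · (71 / (26·e^71)) = 71

Interpretation: for a small percentage change in X, the percentage change in Y is approximately 71.00 times as large.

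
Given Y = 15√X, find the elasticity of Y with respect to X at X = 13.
Elasticity = 1/2

Elasticity = (dY/dX) · (X/Y)

dY/dX = 15/(2·√X)
At X = 13: dY/dX = 15·√13/26, Y = 15·√13

Elasticity = (15·√13/26) · (13 / (15·√13)) = 1/2

Interpretation: for a small percentage change in X, the percentage change in Y is approximately 0.50 times as large.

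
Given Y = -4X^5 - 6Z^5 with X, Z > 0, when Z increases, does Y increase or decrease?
Y decreases

Taking the partial derivative:
∂Y/∂Z = -30Z^4

∂Y/∂Z = -30Z^4 < 0 (assuming positive values)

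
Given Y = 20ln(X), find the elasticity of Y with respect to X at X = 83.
Elasticity = 1/ln(83) ≈ 0.2263

Elasticity = (dY/dX) · (X/Y)

dY/dX = 20/X
At X = 83: dY/dX = 20/83, Y = 20·ln(83)

Elasticity = (20/83) · (83 / (20·ln(83))) = 1/ln(83) ≈ 0.2263

Interpretation: for a small percentage change in X, the percentage change in Y is approximately 0.23 times as large.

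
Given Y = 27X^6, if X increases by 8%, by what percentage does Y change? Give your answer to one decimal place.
58.7%

For Y = 27X^6:
If X → X(1 + 0.08)
Then Y → Y · (1 + 0.08)^6
     ≈ Y · 1.5869

Percentage change = ((1 + 0.08)^6 − 1) × 100% ≈ 58.7%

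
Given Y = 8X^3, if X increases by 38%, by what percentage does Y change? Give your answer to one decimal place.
162.8%

For Y = 8X^3:
If X → X(1 + 0.38)
Then Y → Y · (1 + 0.38)^3
     ≈ Y · 2.6281

Percentage change = ((1 + 0.38)^3 − 1) × 100% ≈ 162.8%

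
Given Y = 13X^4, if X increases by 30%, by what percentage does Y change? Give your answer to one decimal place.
185.6%

For Y = 13X^4:
If X → X(1 + 0.3)
Then Y → Y · (1 + 0.3)^4
     = Y · 2.8561

Percentage change = ((1 + 0.3)^4 − 1) × 100% ≈ 185.6%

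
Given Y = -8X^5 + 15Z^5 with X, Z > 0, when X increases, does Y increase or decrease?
Y decreases

Taking the partial derivative:
∂Y/∂X = -40X^4

∂Y/∂X = -40X^4 < 0 (assuming positive values)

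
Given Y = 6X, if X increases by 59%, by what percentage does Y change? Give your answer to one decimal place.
59.0%

For Y = 6X:
If X → X(1 + 0.59)
Then Y → Y · (1 + 0.59)^1
     = Y · 1.5900

Percentage change = ((1 + 0.59)^1 − 1) × 100% = 59.0%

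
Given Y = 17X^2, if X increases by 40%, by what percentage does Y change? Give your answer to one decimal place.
96.0%

For Y = 17X^2:
If X → X(1 + 0.4)
Then Y → Y · (1 + 0.4)^2
     = Y · 1.9600

Percentage change = ((1 + 0.4)^2 − 1) × 100% = 96.0%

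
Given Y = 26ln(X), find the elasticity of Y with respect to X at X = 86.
Elasticity = 1/ln(86) ≈ 0.2245

Elasticity = (dY/dX) · (X/Y)

dY/dX = 26/X
At X = 86: dY/dX = 13/43, Y = 26·ln(86)

Elasticity = (13/43) · (86 / (26·ln(86))) = 1/ln(86) ≈ 0.2245

Interpretation: for a small percentage change in X, the percentage change in Y is approximately 0.22 times as large.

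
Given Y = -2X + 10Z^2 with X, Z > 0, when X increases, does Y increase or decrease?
Y decreases

Taking the partial derivative:
∂Y/∂X = -2

∂Y/∂X = -2 < 0 (assuming positive values)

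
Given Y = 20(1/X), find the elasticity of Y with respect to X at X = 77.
Elasticity = -1

Elasticity = (dY/dX) · (X/Y)

dY/dX = -20/X²
At X = 77: dY/dX = -20/5929, Y = 20/77

Elasticity = (-20/5929) · (77 / (20/77)) = -1

Interpretation: for a small percentage change in X, the percentage change in Y is approximately -1.00 times as large.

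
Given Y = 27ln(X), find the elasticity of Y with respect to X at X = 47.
Elasticity = 1/ln(47) ≈ 0.2597

Elasticity = (dY/dX) · (X/Y)

dY/dX = 27/X
At X = 47: dY/dX = 27/47, Y = 27·ln(47)

Elasticity = (27/47) · (47 / (27·ln(47))) = 1/ln(47) ≈ 0.2597

Interpretation: for a small percentage change in X, the percentage change in Y is approximately 0.26 times as large.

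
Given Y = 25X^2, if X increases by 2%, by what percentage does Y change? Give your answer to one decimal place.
4.0%

For Y = 25X^2:
If X → X(1 + 0.02)
Then Y → Y · (1 + 0.02)^2
     = Y · 1.0404

Percentage change = ((1 + 0.02)^2 − 1) × 100% ≈ 4.0%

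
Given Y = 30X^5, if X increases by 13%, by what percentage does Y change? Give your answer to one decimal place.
84.2%

For Y = 30X^5:
If X → X(1 + 0.13)
Then Y → Y · (1 + 0.13)^5
     ≈ Y · 1.8424

Percentage change = ((1 + 0.13)^5 − 1) × 100% ≈ 84.2%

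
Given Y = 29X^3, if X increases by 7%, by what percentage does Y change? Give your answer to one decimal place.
22.5%

For Y = 29X^3:
If X → X(1 + 0.07)
Then Y → Y · (1 + 0.07)^3
     ≈ Y · 1.2250

Percentage change = ((1 + 0.07)^3 − 1) × 100% ≈ 22.5%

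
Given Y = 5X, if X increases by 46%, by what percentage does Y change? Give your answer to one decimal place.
46.0%

For Y = 5X:
If X → X(1 + 0.46)
Then Y → Y · (1 + 0.46)^1
     = Y · 1.4600

Percentage change = ((1 + 0.46)^1 − 1) × 100% = 46.0%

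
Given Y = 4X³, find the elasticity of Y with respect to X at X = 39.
Elasticity = 3

Elasticity = (dY/dX) · (X/Y)

dY/dX = 12·X²
At X = 39: dY/dX = 18252, Y = 237276

Elasticity = 18252 · (39 / 237276) = 3

Interpretation: for a small percentage change in X, the percentage change in Y is approximately 3.00 times as large.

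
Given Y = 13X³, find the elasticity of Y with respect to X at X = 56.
Elasticity = 3

Elasticity = (dY/dX) · (X/Y)

dY/dX = 39·X²
At X = 56: dY/dX = 122304, Y = 2283008

Elasticity = 122304 · (56 / 2283008) = 3

Interpretation: for a small percentage change in X, the percentage change in Y is approximately 3.00 times as large.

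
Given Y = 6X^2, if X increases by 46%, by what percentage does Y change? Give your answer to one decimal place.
113.2%

For Y = 6X^2:
If X → X(1 + 0.46)
Then Y → Y · (1 + 0.46)^2
     = Y · 2.1316

Percentage change = ((1 + 0.46)^2 − 1) × 100% ≈ 113.2%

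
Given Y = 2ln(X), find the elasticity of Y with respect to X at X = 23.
Elasticity = 1/ln(23) ≈ 0.3189

Elasticity = (dY/dX) · (X/Y)

dY/dX = 2/X
At X = 23: dY/dX = 2/23, Y = 2·ln(23)

Elasticity = (2/23) · (23 / (2·ln(23))) = 1/ln(23) ≈ 0.3189

Interpretation: for a small percentage change in X, the percentage change in Y is approximately 0.32 times as large.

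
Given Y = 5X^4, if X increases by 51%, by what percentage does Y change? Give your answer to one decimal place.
419.9%

For Y = 5X^4:
If X → X(1 + 0.51)
Then Y → Y · (1 + 0.51)^4
     ≈ Y · 5.1989

Percentage change = ((1 + 0.51)^4 − 1) × 100% ≈ 419.9%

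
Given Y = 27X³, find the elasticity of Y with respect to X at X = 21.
Elasticity = 3

Elasticity = (dY/dX) · (X/Y)

dY/dX = 81·X²
At X = 21: dY/dX = 35721, Y = 250047

Elasticity = 35721 · (21 / 250047) = 3

Interpretation: for a small percentage change in X, the percentage change in Y is approximately 3.00 times as large.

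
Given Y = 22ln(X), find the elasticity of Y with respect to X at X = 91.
Elasticity = 1/ln(91) ≈ 0.2217

Elasticity = (dY/dX) · (X/Y)

dY/dX = 22/X
At X = 91: dY/dX = 22/91, Y = 22·ln(91)

Elasticity = (22/91) · (91 / (22·ln(91))) = 1/ln(91) ≈ 0.2217

Interpretation: for a small percentage change in X, the percentage change in Y is approximately 0.22 times as large.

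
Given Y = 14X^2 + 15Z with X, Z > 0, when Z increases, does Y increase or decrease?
Y increases

Taking the partial derivative:
∂Y/∂Z = 15

∂Y/∂Z = 15 > 0 (assuming positive values)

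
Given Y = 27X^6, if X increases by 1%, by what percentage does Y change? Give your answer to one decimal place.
6.2%

For Y = 27X^6:
If X → X(1 + 0.01)
Then Y → Y · (1 + 0.01)^6
     ≈ Y · 1.0615

Percentage change = ((1 + 0.01)^6 − 1) × 100% ≈ 6.2%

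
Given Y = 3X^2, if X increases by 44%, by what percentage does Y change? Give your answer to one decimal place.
107.4%

For Y = 3X^2:
If X → X(1 + 0.44)
Then Y → Y · (1 + 0.44)^2
     = Y · 2.0736

Percentage change = ((1 + 0.44)^2 − 1) × 100% ≈ 107.4%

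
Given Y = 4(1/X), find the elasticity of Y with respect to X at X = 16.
Elasticity = -1

Elasticity = (dY/dX) · (X/Y)

dY/dX = -4/X²
At X = 16: dY/dX = -1/64, Y = 1/4

Elasticity = (-1/64) · (16 / (1/4)) = -1

Interpretation: for a small percentage change in X, the percentage change in Y is approximately -1.00 times as large.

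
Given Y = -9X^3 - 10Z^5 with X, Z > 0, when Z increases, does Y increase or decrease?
Y decreases

Taking the partial derivative:
∂Y/∂Z = -50Z^4

∂Y/∂Z = -50Z^4 < 0 (assuming positive values)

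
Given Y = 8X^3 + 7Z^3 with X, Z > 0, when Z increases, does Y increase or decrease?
Y increases

Taking the partial derivative:
∂Y/∂Z = 21Z^2

∂Y/∂Z = 21Z^2 > 0 (assuming positive values)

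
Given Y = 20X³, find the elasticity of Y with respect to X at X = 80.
Elasticity = 3

Elasticity = (dY/dX) · (X/Y)

dY/dX = 60·X²
At X = 80: dY/dX = 384000, Y = 10240000

Elasticity = 384000 · (80 / 10240000) = 3

Interpretation: for a small percentage change in X, the percentage change in Y is approximately 3.00 times as large.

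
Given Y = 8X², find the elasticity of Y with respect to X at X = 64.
Elasticity = 2

Elasticity = (dY/dX) · (X/Y)

dY/dX = 16·X
At X = 64: dY/dX = 1024, Y = 32768

Elasticity = 1024 · (64 / 32768) = 2

Interpretation: for a small percentage change in X, the percentage change in Y is approximately 2.00 times as large.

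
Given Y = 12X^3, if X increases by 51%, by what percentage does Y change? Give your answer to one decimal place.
244.3%

For Y = 12X^3:
If X → X(1 + 0.51)
Then Y → Y · (1 + 0.51)^3
     ≈ Y · 3.4430

Percentage change = ((1 + 0.51)^3 − 1) × 100% ≈ 244.3%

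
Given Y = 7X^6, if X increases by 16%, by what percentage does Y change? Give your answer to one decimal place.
143.6%

For Y = 7X^6:
If X → X(1 + 0.16)
Then Y → Y · (1 + 0.16)^6
     ≈ Y · 2.4364

Percentage change = ((1 + 0.16)^6 − 1) × 100% ≈ 143.6%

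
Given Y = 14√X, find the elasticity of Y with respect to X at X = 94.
Elasticity = 1/2

Elasticity = (dY/dX) · (X/Y)

dY/dX = 7/√X
At X = 94: dY/dX = 7·√94/94, Y = 14·√94

Elasticity = (7·√94/94) · (94 / (14·√94)) = 1/2

Interpretation: for a small percentage change in X, the percentage change in Y is approximately 0.50 times as large.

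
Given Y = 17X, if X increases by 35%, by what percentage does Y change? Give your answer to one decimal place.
35.0%

For Y = 17X:
If X → X(1 + 0.35)
Then Y → Y · (1 + 0.35)^1
     = Y · 1.3500

Percentage change = ((1 + 0.35)^1 − 1) × 100% = 35.0%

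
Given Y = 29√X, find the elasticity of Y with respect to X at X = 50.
Elasticity = 1/2

Elasticity = (dY/dX) · (X/Y)

dY/dX = 29/(2·√X)
At X = 50: dY/dX = 29·√2/20, Y = 145·√2

Elasticity = (29·√2/20) · (50 / (145·√2)) = 1/2

Interpretation: for a small percentage change in X, the percentage change in Y is approximately 0.50 times as large.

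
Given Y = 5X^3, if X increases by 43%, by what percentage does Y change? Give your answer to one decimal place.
192.4%

For Y = 5X^3:
If X → X(1 + 0.43)
Then Y → Y · (1 + 0.43)^3
     ≈ Y · 2.9242

Percentage change = ((1 + 0.43)^3 − 1) × 100% ≈ 192.4%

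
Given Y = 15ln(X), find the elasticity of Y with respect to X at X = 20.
Elasticity = 1/ln(20) ≈ 0.3338

Elasticity = (dY/dX) · (X/Y)

dY/dX = 15/X
At X = 20: dY/dX = 3/4, Y = 15·ln(20)

Elasticity = (3/4) · (20 / (15·ln(20))) = 1/ln(20) ≈ 0.3338

Interpretation: for a small percentage change in X, the percentage change in Y is approximately 0.33 times as large.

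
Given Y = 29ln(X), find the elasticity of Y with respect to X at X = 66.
Elasticity = 1/ln(66) ≈ 0.2387

Elasticity = (dY/dX) · (X/Y)

dY/dX = 29/X
At X = 66: dY/dX = 29/66, Y = 29·ln(66)

Elasticity = (29/66) · (66 / (29·ln(66))) = 1/ln(66) ≈ 0.2387

Interpretation: for a small percentage change in X, the percentage change in Y is approximately 0.24 times as large.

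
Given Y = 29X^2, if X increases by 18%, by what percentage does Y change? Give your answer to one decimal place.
39.2%

For Y = 29X^2:
If X → X(1 + 0.18)
Then Y → Y · (1 + 0.18)^2
     = Y · 1.3924

Percentage change = ((1 + 0.18)^2 − 1) × 100% ≈ 39.2%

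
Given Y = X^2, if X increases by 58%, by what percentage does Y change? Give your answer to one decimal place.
149.6%

For Y = X^2:
If X → X(1 + 0.58)
Then Y → Y · (1 + 0.58)^2
     = Y · 2.4964

Percentage change = ((1 + 0.58)^2 − 1) × 100% ≈ 149.6%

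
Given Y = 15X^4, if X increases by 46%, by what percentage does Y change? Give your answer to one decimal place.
354.4%

For Y = 15X^4:
If X → X(1 + 0.46)
Then Y → Y · (1 + 0.46)^4
     ≈ Y · 4.5437

Percentage change = ((1 + 0.46)^4 − 1) × 100% ≈ 354.4%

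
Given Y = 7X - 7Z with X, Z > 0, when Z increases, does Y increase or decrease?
Y decreases

Taking the partial derivative:
∂Y/∂Z = -7

∂Y/∂Z = -7 < 0 (assuming positive values)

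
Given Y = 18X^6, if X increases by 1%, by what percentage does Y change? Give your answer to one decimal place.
6.2%

For Y = 18X^6:
If X → X(1 + 0.01)
Then Y → Y · (1 + 0.01)^6
     ≈ Y · 1.0615

Percentage change = ((1 + 0.01)^6 − 1) × 100% ≈ 6.2%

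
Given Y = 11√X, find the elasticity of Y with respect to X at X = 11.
Elasticity = 1/2

Elasticity = (dY/dX) · (X/Y)

dY/dX = 11/(2·√X)
At X = 11: dY/dX = √11/2, Y = 11·√11

Elasticity = (√11/2) · (11 / (11·√11)) = 1/2

Interpretation: for a small percentage change in X, the percentage change in Y is approximately 0.50 times as large.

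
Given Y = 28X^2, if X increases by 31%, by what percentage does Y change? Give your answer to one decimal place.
71.6%

For Y = 28X^2:
If X → X(1 + 0.31)
Then Y → Y · (1 + 0.31)^2
     = Y · 1.7161

Percentage change = ((1 + 0.31)^2 − 1) × 100% ≈ 71.6%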